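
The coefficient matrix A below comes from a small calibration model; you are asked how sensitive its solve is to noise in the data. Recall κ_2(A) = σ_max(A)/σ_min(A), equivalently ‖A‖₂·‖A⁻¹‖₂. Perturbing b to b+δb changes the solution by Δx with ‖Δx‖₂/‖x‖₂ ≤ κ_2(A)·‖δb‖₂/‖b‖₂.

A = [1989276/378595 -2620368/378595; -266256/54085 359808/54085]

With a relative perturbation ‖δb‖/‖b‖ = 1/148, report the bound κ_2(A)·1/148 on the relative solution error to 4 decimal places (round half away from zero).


form AᵀA = [1767167568/34086605 -2355977664/34086605; -2355977664/34086605 3141487872/34086605] with trace 981731088/6817321 and determinant 5308416/6817321
eigenvalues of AᵀA: λ = (tr ± √(tr²−4·det))/2 = 144, 36864/6817321
κ = σ_max/σ_min = 12/(192/2611) = 163.1875
κ_2(A)·‖δb‖/‖b‖ = 1.1026

1.1026


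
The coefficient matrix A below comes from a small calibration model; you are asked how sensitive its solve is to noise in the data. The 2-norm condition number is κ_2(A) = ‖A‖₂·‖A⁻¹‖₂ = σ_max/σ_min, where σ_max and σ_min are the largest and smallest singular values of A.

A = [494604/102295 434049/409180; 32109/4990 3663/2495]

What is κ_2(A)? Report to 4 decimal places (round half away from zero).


AᵀA = [108464923809/1674282724 12202097985/837141362; 12202097985/837141362 21971098809/6697130896]; tr = 271166445/3984016, det = 1185921/15936064
eigenvalues of AᵀA: λ = (tr ± √(tr²−4·det))/2 = 1089/16, 1089/996004
κ_2(A) = √(λ_max/λ_min) = √((1089/16) / (1089/996004)) = 249.5000

249.5000


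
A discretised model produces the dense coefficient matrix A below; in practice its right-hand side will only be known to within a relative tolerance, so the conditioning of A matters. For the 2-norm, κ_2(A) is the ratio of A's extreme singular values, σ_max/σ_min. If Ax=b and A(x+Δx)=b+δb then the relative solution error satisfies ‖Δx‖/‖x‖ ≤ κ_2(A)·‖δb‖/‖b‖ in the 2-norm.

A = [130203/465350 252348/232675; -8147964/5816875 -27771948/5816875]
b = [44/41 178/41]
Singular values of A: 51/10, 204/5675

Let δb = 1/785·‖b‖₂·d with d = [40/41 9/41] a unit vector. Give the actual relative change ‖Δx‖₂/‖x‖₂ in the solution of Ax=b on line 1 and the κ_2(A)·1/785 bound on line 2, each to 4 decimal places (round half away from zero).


σ_max = 51/10, σ_min = 204/5675
κ = σ_max/σ_min = (51/10)/(204/5675) = 141.8750
κ_2(A)·‖δb‖/‖b‖ = 0.1807
solve Ax = b  →  x = [-53.6314 14.8255]
2-norm of b is 4.4721; of x, 55.6428
Δx = A⁻¹·δb where δb = 1/785·4.4721·d; ‖Δx‖ = 0.1585
dividing the unrounded norms, ‖Δx‖/‖x‖ = 0.0028
realised/bound (from unrounded values) ≈ 0.0158

0.0028
0.1807


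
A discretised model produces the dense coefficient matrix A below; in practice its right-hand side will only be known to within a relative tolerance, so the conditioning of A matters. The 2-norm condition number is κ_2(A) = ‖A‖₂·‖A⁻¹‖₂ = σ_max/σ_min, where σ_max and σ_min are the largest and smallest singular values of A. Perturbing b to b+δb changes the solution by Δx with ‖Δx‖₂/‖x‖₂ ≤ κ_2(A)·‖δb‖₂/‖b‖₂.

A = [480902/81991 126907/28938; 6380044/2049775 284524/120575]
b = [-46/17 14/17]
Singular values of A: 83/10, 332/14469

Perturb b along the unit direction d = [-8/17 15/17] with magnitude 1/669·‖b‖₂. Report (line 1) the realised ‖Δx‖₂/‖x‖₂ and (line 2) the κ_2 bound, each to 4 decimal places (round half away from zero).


σ_max = 83/10, σ_min = 332/14469
condition number: (83/10) ÷ (332/14469) = 361.7250
perturbation bound = 361.7250·1/669 = 0.5407
solve Ax = b  →  x = [-52.4904 69.5855]
‖b‖ = 2.8284, ‖x‖ = 87.1630
Δx = A⁻¹·δb where δb = 1/669·2.8284·d; ‖Δx‖ = 0.1843
realised ‖Δx‖/‖x‖ = 0.0021
tightness: 0.0021 against a bound of 0.5407 (unrounded ratio ≈ 0.0039)

0.0021
0.5407


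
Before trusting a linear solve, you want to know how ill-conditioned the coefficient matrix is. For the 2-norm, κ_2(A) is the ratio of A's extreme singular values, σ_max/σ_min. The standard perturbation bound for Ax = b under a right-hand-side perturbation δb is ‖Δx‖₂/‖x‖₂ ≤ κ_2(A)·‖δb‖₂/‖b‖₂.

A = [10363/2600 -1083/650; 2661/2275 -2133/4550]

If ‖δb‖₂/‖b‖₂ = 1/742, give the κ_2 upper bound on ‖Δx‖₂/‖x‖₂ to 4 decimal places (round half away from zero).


0.3396

AᵀA = [9144601/529984 -952545/132496; -952545/132496 49617/16562]; tr = 63505/3136, det = 81/12544
solving λ² − 63505/3136·λ + 81/12544 = 0 gives λ = 81/4, 1/3136
so κ_2 = √((81/4) / (1/3136)) = 252.0000
worst-case relative error ≤ 252.0000 × 1/742 = 0.3396


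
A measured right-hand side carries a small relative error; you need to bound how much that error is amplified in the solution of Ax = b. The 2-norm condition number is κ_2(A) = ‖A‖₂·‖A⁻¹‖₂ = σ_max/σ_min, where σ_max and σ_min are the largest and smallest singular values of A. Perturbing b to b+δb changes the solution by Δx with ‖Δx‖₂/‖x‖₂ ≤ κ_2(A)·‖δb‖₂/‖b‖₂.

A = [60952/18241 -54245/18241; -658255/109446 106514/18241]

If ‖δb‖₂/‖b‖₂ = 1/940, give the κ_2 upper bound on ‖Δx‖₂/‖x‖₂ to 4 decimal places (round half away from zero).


0.0590

AᵀA = [1962093121/41447844 -155625295/3453987; -155625295/3453987 49438589/1151329]; tr = 4449325/49284, det = 130321/49284
solving λ² − 4449325/49284·λ + 130321/49284 = 0 gives λ = 361/4, 361/12321
so κ_2 = √((361/4) / (361/12321)) = 55.5000
κ_2(A)·‖δb‖/‖b‖ = 0.0590


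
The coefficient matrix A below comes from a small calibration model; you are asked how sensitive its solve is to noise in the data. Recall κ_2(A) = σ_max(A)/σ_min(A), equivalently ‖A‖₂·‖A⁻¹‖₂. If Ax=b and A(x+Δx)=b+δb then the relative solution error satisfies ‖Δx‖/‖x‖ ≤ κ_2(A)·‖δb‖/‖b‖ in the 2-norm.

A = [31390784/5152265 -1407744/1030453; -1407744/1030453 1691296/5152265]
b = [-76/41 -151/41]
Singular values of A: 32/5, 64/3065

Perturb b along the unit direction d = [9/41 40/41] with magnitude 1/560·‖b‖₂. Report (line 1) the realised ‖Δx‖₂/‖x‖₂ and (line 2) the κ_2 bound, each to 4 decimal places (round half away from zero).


from the listed singular values, σ₁ = 32/5, σ_n = 64/3065
κ = σ_max/σ_min = (32/5)/(64/3065) = 306.5000
worst-case relative error ≤ 306.5000 × 1/560 = 0.5473
solve Ax = b  →  x = [-42.2027 -186.8559]
‖b‖ = 4.1231, ‖x‖ = 191.5626
re-solving with b+δb shifts x by Δx of norm 0.3526
dividing the unrounded norms, ‖Δx‖/‖x‖ = 0.0018
realised/bound (from unrounded values) ≈ 0.0034

0.0018
0.5473


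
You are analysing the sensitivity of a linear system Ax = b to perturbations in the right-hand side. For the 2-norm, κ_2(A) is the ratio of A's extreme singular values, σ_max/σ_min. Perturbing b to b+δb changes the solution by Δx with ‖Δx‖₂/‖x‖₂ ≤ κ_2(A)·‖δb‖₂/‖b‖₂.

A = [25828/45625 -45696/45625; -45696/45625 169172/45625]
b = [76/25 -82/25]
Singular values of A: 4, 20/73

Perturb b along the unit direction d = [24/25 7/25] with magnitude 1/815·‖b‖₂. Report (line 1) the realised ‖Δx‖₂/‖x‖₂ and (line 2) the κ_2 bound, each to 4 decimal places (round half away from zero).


σ_max = 4, σ_min = 20/73
κ = σ_max/σ_min = 4/(20/73) = 14.6000
worst-case relative error ≤ 14.6000 × 1/815 = 0.0179
solve Ax = b  →  x = [7.2880 1.0840]
‖b‖₂ = 4.4721 and ‖x‖₂ = 7.3682
Δx = A⁻¹·δb where δb = 1/815·4.4721·d; ‖Δx‖ = 0.0200
realised ‖Δx‖/‖x‖ = 0.0027
so the bound overstates the realised error by a factor of ≈ 6.5903 (computed from the unrounded values)

0.0027
0.0179


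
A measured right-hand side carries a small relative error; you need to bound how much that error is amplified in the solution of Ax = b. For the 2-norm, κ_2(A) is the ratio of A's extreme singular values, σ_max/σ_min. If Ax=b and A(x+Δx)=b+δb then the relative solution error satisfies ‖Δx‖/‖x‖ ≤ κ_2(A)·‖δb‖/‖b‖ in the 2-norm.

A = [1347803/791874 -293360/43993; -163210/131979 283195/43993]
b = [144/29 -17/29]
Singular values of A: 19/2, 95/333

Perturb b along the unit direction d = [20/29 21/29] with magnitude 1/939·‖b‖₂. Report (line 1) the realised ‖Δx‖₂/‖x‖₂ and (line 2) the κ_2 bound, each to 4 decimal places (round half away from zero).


from the listed singular values, σ₁ = 19/2, σ_n = 95/333
κ = σ_max/σ_min = (19/2)/(95/333) = 33.3000
perturbation bound = 33.3000·1/939 = 0.0355
solve Ax = b  →  x = [10.3517 1.8976]
‖b‖ = 5.0000, ‖x‖ = 10.5242
with δb = [0.0037 0.0039], A·Δx = δb → ‖Δx‖ = 0.0187
relative error = 0.0018
so the bound overstates the realised error by a factor of ≈ 19.9960 (computed from the unrounded values)

0.0018
0.0355


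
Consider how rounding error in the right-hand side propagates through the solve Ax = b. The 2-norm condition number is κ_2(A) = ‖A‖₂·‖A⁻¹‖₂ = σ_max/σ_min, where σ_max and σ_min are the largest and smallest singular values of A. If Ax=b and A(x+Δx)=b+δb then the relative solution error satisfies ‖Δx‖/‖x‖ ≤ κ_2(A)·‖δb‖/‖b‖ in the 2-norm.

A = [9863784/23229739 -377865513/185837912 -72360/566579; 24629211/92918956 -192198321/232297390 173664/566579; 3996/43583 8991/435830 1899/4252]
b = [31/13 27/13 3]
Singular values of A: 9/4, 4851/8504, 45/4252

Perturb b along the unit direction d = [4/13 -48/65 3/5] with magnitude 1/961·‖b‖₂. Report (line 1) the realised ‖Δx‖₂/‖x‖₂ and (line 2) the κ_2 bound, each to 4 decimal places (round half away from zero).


0.0045
0.2212

from the listed singular values, σ₁ = 9/4, σ_n = 45/4252
κ = σ_max/σ_min = (9/4)/(45/4252) = 212.6000
perturbation bound = 212.6000·1/961 = 0.2212
solve Ax = b  →  x = [-88.5169 -21.2830 25.8723]
‖b‖₂ = 4.3589 and ‖x‖₂ = 94.6445
δb = ε·‖b‖·d = [0.0014 -0.0033 0.0027]; solving A·Δx = δb gives ‖Δx‖ = 0.4286
realised ‖Δx‖/‖x‖ = 0.0045
tightness: 0.0045 against a bound of 0.2212 (unrounded ratio ≈ 0.0205)


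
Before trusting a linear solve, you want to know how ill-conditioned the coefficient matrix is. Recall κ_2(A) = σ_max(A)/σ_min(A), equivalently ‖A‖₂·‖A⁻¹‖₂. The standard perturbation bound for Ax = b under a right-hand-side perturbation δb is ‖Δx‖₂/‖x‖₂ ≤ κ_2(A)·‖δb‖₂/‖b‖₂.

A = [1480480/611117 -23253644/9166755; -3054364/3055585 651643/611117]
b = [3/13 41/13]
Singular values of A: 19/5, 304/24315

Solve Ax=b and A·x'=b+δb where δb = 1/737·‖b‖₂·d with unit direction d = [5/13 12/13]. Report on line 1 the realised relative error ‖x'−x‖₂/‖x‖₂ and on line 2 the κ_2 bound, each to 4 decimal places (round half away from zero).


from the listed singular values, σ₁ = 19/5, σ_n = 304/24315
κ = σ_max/σ_min = (19/5)/(304/24315) = 303.9375
κ_2(A)·‖δb‖/‖b‖ = 0.4124
solve Ax = b  →  x = [173.5759 165.6738]
‖b‖ = 3.1623, ‖x‖ = 239.9508
δb = ε·‖b‖·d = [0.0017 0.0040]; solving A·Δx = δb gives ‖Δx‖ = 0.3432
relative error = 0.0014
so the bound overstates the realised error by a factor of ≈ 288.3406 (computed from the unrounded values)

0.0014
0.4124


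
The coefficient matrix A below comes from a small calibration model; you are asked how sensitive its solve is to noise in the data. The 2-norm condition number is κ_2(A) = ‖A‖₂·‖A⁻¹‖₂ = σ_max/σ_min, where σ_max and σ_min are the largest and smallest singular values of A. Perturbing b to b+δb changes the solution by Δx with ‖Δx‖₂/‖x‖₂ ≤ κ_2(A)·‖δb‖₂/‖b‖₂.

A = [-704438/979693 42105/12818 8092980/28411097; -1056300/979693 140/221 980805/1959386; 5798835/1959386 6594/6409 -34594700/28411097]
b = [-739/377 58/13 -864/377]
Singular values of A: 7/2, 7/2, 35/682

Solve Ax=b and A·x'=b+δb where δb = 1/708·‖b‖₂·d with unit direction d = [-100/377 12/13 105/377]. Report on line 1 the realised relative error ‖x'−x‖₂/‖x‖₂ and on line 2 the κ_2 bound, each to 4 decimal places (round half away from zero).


0.0019
0.0963

from the listed singular values, σ₁ = 7/2, σ_n = 35/682
κ_2(A) = (7/2) / (35/682) = 68.2000
perturbation bound = 68.2000·1/708 = 0.0963
solve Ax = b  →  x = [29.1403 -0.4874 72.2963]
‖b‖ = 5.3852, ‖x‖ = 77.9497
δb = ε·‖b‖·d = [-0.0020 0.0070 0.0021]; solving A·Δx = δb gives ‖Δx‖ = 0.1482
relative error = 0.0019
realised/bound (from unrounded values) ≈ 0.0197


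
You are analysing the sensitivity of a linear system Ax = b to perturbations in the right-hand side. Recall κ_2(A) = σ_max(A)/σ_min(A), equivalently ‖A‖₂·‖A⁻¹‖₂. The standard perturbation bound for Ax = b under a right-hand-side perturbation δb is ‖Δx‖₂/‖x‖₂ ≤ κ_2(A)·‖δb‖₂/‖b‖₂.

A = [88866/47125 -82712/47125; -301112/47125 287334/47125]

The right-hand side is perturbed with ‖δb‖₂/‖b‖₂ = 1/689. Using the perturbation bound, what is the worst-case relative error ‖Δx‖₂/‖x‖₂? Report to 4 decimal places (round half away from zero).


M = AᵀA = [157704964/3553225 -6007680/142129; -6007680/142129 143043364/3553225]. tr(M)=357608/4225, det(M)=8464/105625
λ_max, λ_min = (357608/4225 ± √204604416/28561)/2 = 2116/25, 4/4225
σ_max=√(2116/25)=(46/5), σ_min=√(4/4225)=(2/65) → κ = 299.0000
worst-case relative error ≤ 299.0000 × 1/689 = 0.4340

0.4340


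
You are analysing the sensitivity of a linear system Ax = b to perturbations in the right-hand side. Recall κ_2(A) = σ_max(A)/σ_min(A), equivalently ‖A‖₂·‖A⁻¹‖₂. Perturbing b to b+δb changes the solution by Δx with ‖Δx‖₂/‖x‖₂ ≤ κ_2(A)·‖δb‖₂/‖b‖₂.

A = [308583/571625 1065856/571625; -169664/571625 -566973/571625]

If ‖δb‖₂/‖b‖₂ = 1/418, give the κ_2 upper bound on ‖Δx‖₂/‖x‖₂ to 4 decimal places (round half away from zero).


0.6435

AᵀA = [85819613/226128125 294186816/226128125; 294186816/226128125 1008655637/226128125]; tr = 8755802/1809025, det = 14641/45225625
char-poly roots: 121/25 and 121/1809025
κ = σ_max/σ_min = (11/5)/(11/1345) = 269.0000
worst-case relative error ≤ 269.0000 × 1/418 = 0.6435


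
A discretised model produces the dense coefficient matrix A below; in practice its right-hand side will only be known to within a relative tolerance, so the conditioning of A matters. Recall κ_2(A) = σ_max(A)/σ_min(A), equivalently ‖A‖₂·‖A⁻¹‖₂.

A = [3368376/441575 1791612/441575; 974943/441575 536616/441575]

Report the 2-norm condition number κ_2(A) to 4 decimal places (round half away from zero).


259.7500

M = AᵀA = [19674353169/311981569 10492788600/311981569; 10492788600/311981569 5596528464/311981569]. tr(M)=87442497/1079521, det(M)=104976/1079521
λ_max, λ_min = (87442497/1079521 ± √7645736986409025/1165365589441)/2 = 81, 1296/1079521
κ = σ_max/σ_min = 9/(36/1039) = 259.7500


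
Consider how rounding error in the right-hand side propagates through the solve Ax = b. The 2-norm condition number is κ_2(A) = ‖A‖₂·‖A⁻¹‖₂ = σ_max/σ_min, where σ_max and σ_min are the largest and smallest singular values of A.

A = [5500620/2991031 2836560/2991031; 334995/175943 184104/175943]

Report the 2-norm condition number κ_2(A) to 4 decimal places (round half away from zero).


75.8375

M = AᵀA = [74540876625/10637653321 39746256120/10637653321; 39746256120/10637653321 21214649664/10637653321]. tr(M)=331334001/36808489, det(M)=518400/36808489
eigenvalues of AᵀA: λ = (tr ± √(tr²−4·det))/2 = 9, 57600/36808489
so κ_2 = √(9 / (57600/36808489)) = 75.8375


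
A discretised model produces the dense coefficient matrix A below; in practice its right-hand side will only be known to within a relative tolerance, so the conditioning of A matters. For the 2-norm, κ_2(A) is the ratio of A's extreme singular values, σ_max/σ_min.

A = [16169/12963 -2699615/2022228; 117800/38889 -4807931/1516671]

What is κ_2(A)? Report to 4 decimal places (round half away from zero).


M = AᵀA = [16229769049/1512354321 -204488289355/18148251852; -204488289355/18148251852 2576630167729/217779022224]. tr(M)=5842707385/258952464, det(M)=130321/16184529
eigenvalues of AᵀA: λ = (tr ± √(tr²−4·det))/2 = 361/16, 5776/16184529
so κ_2 = √((361/16) / (5776/16184529)) = 251.4375

251.4375


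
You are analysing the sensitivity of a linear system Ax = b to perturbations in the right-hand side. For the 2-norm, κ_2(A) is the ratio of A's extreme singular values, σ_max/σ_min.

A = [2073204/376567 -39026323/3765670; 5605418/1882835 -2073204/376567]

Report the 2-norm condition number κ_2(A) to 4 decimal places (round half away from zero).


M = AᵀA = [480536614516/12266670025 -180193562262/2453334005; -180193562262/2453334005 6757340378761/49066680100]. tr(M)=1201313057/6791236, det(M)=312900721/1061130625
char-poly roots: 17689/100 and 70756/42445225
σ_max=√(17689/100)=(133/10), σ_min=√(70756/42445225)=(266/6515) → κ = 325.7500

325.7500


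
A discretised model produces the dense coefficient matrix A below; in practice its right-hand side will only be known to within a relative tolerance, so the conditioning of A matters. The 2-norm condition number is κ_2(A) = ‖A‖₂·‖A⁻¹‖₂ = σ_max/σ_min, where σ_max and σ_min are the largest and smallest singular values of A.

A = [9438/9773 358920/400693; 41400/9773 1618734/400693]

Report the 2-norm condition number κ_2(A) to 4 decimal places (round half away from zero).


337.0000

M = AᵀA = [1803035844/95511529 1717148160/95511529; 1717148160/95511529 1635409476/95511529]. tr(M)=4088520/113569, det(M)=1296/113569
eigenvalues of AᵀA: λ = (tr ± √(tr²−4·det))/2 = 36, 36/113569
κ = σ_max/σ_min = 6/(6/337) = 337.0000


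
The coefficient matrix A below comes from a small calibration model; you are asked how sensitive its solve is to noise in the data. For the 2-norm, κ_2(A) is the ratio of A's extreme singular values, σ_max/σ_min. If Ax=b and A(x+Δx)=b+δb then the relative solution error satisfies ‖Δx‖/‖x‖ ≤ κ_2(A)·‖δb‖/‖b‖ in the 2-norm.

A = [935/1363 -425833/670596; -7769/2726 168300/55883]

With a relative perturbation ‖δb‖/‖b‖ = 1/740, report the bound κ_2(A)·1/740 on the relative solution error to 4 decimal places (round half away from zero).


0.0953

form AᵀA = [63854261/7431076 -201055855/22293228; -201055855/22293228 2534275969/267518736] with trace 5746765/318096 and determinant 83521/1272384
eigenvalues of AᵀA: λ = (tr ± √(tr²−4·det))/2 = 289/16, 289/79524
κ_2(A) = √(λ_max/λ_min) = √((289/16) / (289/79524)) = 70.5000
κ_2(A)·‖δb‖/‖b‖ = 0.0953


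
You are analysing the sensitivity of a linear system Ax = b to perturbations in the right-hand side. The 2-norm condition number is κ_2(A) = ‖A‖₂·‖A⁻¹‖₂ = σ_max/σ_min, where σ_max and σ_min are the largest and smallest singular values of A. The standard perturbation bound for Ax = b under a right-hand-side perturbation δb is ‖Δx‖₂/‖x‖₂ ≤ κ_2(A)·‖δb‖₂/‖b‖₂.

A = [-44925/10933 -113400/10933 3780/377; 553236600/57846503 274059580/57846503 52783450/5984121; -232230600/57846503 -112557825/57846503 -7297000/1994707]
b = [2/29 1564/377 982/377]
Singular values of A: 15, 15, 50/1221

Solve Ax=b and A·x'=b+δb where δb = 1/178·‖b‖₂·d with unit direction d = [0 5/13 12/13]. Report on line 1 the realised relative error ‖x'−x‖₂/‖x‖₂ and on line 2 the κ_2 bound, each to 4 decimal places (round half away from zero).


0.0069
2.0579

largest singular value 15, smallest 50/1221
κ_2(A) = 15 / (50/1221) = 366.3000
κ_2(A)·‖δb‖/‖b‖ = 2.0579
solve Ax = b  →  x = [-65.1636 62.2447 37.6923]
2-norm of b is 4.8990; of x, 97.6802
Δx = A⁻¹·δb where δb = 1/178·4.8990·d; ‖Δx‖ = 0.6721
realised ‖Δx‖/‖x‖ = 0.0069
tightness: 0.0069 against a bound of 2.0579 (unrounded ratio ≈ 0.0033)


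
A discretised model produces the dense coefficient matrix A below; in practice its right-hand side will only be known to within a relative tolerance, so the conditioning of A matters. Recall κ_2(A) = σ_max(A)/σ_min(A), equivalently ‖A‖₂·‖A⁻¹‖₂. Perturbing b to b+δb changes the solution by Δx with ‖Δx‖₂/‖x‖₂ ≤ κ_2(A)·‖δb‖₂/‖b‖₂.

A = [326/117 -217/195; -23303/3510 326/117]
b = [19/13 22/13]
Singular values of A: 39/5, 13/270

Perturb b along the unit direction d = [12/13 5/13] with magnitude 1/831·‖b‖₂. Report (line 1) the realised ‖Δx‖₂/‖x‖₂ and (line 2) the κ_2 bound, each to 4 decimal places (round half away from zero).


σ_max = 39/5, σ_min = 13/270
κ_2(A) = (39/5) / (13/270) = 162.0000
bound on ‖Δx‖/‖x‖: κ·ε = 162.0000·1/831 = 0.1949
solve Ax = b  →  x = [15.8580 38.3925]
‖b‖₂ = 2.2361 and ‖x‖₂ = 41.5387
re-solving with b+δb shifts x by Δx of norm 0.0559
realised ‖Δx‖/‖x‖ = 0.0013
realised/bound (from unrounded values) ≈ 0.0069

0.0013
0.1949


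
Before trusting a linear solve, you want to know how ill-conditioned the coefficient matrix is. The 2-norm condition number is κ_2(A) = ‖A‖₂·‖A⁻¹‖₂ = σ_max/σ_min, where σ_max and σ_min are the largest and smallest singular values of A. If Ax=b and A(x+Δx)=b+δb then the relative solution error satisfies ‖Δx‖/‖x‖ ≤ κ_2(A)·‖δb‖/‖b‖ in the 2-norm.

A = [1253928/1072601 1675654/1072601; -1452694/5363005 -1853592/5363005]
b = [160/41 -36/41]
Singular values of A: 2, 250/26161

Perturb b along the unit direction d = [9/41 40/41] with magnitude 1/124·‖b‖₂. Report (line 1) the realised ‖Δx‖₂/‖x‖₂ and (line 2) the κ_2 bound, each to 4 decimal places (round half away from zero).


1.6878
1.6878

largest singular value 2, smallest 250/26161
κ = σ_max/σ_min = 2/(250/26161) = 209.2880
perturbation bound = 209.2880·1/124 = 1.6878
solve Ax = b  →  x = [1.2000 1.6000]
‖b‖ = 4.0000, ‖x‖ = 2.0000
Δx = A⁻¹·δb where δb = 1/124·4.0000·d; ‖Δx‖ = 3.3756
realised ‖Δx‖/‖x‖ = 1.6878
realised/bound = 1 exactly: the bound is attained for this b and d


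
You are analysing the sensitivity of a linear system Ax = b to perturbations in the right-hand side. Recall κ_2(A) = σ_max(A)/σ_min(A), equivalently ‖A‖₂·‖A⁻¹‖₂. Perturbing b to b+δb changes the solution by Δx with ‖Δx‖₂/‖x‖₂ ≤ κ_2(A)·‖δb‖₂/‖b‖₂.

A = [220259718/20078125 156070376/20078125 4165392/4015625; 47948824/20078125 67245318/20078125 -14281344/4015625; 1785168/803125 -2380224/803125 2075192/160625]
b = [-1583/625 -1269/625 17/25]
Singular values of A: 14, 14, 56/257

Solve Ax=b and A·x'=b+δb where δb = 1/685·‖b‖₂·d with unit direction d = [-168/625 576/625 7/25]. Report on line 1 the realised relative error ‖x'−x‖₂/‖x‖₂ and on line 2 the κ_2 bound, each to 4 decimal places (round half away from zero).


σ_max = 14, σ_min = 56/257
κ_2(A) = 14 / (56/257) = 64.2500
perturbation bound = 64.2500·1/685 = 0.0938
solve Ax = b  →  x = [2.4840 -3.6691 -1.2164]
2-norm of b is 3.3166; of x, 4.5948
re-solving with b+δb shifts x by Δx of norm 0.0222
relative error = 0.0048
so the bound overstates the realised error by a factor of ≈ 19.3956 (computed from the unrounded values)

0.0048
0.0938


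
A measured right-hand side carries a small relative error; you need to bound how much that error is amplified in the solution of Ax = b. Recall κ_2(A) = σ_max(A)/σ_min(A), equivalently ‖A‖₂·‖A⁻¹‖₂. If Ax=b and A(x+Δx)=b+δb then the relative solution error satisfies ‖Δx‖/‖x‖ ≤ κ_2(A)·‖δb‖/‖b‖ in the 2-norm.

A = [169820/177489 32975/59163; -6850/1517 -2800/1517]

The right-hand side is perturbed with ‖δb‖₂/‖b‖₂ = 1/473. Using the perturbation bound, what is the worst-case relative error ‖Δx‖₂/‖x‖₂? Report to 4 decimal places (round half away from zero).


form AᵀA = [399262900/18740241 55394500/6246747; 55394500/6246747 7740625/2082249] with trace 2774725/110889 and determinant 62500/110889
char-poly roots: 25 and 2500/110889
κ = σ_max/σ_min = 5/(50/333) = 33.3000
perturbation bound = 33.3000·1/473 = 0.0704

0.0704


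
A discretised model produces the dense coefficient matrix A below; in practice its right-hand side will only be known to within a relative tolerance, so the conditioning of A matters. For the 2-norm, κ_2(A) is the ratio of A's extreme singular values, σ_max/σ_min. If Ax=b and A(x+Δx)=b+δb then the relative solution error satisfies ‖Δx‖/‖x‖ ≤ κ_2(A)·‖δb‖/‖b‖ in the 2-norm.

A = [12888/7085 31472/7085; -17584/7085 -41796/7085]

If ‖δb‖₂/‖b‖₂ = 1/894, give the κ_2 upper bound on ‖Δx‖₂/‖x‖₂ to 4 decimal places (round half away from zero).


0.2438

AᵀA = [19011904/2007889 45622080/2007889; 45622080/2007889 109495696/2007889]; tr = 760400/11881, det = 1024/11881
eigenvalues of AᵀA: λ = (tr ± √(tr²−4·det))/2 = 64, 16/11881
so κ_2 = √(64 / (16/11881)) = 218.0000
bound on ‖Δx‖/‖x‖: κ·ε = 218.0000·1/894 = 0.2438


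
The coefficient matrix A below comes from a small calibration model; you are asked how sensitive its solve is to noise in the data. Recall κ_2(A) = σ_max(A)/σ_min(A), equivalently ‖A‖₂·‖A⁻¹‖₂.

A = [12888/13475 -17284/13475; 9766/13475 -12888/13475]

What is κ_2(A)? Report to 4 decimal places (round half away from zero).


M = AᵀA = [10459012/7263025 -13944816/7263025; -13944816/7263025 18593488/7263025]. tr(M)=1162100/290521, det(M)=64/290521
char-poly roots: 4 and 16/290521
κ_2(A) = √(λ_max/λ_min) = √(4 / (16/290521)) = 269.5000

269.5000


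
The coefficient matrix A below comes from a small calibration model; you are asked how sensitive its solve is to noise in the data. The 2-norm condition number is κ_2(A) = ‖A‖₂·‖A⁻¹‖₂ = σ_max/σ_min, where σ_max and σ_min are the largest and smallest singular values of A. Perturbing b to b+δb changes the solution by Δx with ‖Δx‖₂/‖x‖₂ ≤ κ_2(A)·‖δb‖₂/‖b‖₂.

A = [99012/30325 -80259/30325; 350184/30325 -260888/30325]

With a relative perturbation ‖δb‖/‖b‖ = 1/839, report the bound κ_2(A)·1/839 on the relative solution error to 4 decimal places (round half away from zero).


M = AᵀA = [211891536/1471369 -158888652/1471369; -158888652/1471369 119206489/1471369]. tr(M)=331098025/1471369, det(M)=9000000/1471369
solving λ² − 331098025/1471369·λ + 9000000/1471369 = 0 gives λ = 225, 40000/1471369
so κ_2 = √(225 / (40000/1471369)) = 90.9750
κ_2(A)·‖δb‖/‖b‖ = 0.1084

0.1084


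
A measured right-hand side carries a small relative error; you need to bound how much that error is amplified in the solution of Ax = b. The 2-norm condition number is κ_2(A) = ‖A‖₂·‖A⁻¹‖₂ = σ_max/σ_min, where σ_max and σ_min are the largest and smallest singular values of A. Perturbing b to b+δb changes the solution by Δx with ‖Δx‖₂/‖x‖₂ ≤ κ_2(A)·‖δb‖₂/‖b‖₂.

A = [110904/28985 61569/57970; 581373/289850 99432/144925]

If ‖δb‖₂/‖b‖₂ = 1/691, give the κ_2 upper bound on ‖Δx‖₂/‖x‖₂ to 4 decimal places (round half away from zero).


0.0592

form AᵀA = [5425481961/290702500 395351712/72675625; 395351712/72675625 464759289/290702500] with trace 4712193/232562 and determinant 455625/1860496
char-poly roots: 81/4 and 5625/465124
κ_2(A) = √(λ_max/λ_min) = √((81/4) / (5625/465124)) = 40.9200
bound on ‖Δx‖/‖x‖: κ·ε = 40.9200·1/691 = 0.0592


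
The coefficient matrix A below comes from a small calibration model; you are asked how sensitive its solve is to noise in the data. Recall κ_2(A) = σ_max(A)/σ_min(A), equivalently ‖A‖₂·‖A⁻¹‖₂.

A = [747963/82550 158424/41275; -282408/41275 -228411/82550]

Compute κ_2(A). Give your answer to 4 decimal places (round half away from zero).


127.0000

M = AᵀA = [35138630529/272580100 732001536/13629005; 732001536/13629005 6102569601/272580100]. tr(M)=24403077/161290, det(M)=228886641/161290000
λ_max, λ_min = (24403077/161290 ± √3721015616016384/162590400625)/2 = 15129/100, 15129/1612900
so κ_2 = √((15129/100) / (15129/1612900)) = 127.0000


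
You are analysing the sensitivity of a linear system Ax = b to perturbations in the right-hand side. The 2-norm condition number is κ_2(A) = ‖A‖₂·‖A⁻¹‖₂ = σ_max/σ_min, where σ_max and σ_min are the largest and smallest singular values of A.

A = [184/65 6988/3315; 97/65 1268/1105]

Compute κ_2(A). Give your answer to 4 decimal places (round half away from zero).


156.0000

M = AᵀA = [8653/845 19468/2535; 19468/2535 43808/7605]. tr(M)=24337/1521, det(M)=16/1521
solving λ² − 24337/1521·λ + 16/1521 = 0 gives λ = 16, 1/1521
κ = σ_max/σ_min = 4/(1/39) = 156.0000


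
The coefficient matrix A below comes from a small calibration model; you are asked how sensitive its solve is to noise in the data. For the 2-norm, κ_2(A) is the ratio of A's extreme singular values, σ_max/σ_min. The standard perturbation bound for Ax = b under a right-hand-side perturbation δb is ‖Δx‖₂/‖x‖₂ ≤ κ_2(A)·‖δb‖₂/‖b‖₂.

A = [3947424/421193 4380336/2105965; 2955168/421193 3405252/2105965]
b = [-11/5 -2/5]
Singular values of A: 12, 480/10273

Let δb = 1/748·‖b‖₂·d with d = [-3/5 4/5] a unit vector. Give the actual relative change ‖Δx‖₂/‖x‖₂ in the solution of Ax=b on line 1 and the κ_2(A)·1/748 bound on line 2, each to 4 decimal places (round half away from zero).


0.0030
0.3433

from the listed singular values, σ₁ = 12, σ_n = 480/10273
κ_2(A) = 12 / (480/10273) = 256.8250
worst-case relative error ≤ 256.8250 × 1/748 = 0.3433
solve Ax = b  →  x = [-4.8606 20.8435]
2-norm of b is 2.2361; of x, 21.4027
re-solving with b+δb shifts x by Δx of norm 0.0640
dividing the unrounded norms, ‖Δx‖/‖x‖ = 0.0030
realised/bound (from unrounded values) ≈ 0.0087


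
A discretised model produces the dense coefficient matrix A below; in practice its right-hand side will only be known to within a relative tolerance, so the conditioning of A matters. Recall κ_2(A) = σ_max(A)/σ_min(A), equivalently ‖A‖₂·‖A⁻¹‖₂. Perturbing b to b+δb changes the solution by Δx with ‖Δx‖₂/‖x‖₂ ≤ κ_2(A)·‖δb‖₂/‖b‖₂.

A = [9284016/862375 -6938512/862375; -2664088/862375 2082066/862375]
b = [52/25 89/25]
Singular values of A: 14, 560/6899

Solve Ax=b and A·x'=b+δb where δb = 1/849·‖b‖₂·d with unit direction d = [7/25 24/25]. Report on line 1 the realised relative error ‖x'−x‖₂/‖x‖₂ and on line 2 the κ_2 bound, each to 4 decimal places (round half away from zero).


from the listed singular values, σ₁ = 14, σ_n = 560/6899
condition number: 14 ÷ (560/6899) = 172.4750
perturbation bound = 172.4750·1/849 = 0.2032
solve Ax = b  →  x = [29.6243 39.3800]
‖b‖ = 4.1231, ‖x‖ = 49.2786
re-solving with b+δb shifts x by Δx of norm 0.0598
relative error = 0.0012
so the bound overstates the realised error by a factor of ≈ 167.3255 (computed from the unrounded values)

0.0012
0.2032


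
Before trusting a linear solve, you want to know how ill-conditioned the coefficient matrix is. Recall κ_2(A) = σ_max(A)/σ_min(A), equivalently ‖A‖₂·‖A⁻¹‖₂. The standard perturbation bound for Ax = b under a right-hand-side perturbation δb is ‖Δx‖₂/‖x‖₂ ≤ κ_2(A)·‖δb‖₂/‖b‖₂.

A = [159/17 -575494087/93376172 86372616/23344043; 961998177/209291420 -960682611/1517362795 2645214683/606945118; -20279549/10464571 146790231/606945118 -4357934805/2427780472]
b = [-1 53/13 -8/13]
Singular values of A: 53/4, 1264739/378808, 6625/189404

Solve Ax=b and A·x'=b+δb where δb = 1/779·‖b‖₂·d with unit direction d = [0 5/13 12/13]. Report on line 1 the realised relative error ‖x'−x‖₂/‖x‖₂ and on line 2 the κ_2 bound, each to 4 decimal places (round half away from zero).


σ_max = 53/4, σ_min = 6625/189404
κ_2(A) = (53/4) / (6625/189404) = 378.8080
perturbation bound = 378.8080·1/779 = 0.4863
solve Ax = b  →  x = [-17.0932 -15.7686 16.6722]
‖b‖ = 4.2426, ‖x‖ = 28.6145
δb = ε·‖b‖·d = [0.0000 0.0021 0.0050]; solving A·Δx = δb gives ‖Δx‖ = 0.1557
dividing the unrounded norms, ‖Δx‖/‖x‖ = 0.0054
tightness: 0.0054 against a bound of 0.4863 (unrounded ratio ≈ 0.0112)

0.0054
0.4863


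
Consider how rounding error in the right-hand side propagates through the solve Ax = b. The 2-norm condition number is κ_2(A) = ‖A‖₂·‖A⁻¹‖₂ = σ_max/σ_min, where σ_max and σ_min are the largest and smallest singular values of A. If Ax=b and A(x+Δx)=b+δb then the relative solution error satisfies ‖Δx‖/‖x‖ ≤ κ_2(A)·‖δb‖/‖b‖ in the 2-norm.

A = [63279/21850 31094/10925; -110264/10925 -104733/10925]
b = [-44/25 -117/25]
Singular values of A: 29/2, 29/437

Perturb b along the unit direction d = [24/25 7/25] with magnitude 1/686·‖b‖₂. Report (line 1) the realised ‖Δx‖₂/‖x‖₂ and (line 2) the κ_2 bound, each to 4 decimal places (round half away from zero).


0.0024
0.3185

from the listed singular values, σ₁ = 29/2, σ_n = 29/437
κ_2(A) = (29/2) / (29/437) = 218.5000
bound on ‖Δx‖/‖x‖: κ·ε = 218.5000·1/686 = 0.3185
solve Ax = b  →  x = [31.3769 -32.5458]
2-norm of b is 5.0000; of x, 45.2077
with δb = [0.0070 0.0020], A·Δx = δb → ‖Δx‖ = 0.1098
relative error = 0.0024
realised/bound (from unrounded values) ≈ 0.0076


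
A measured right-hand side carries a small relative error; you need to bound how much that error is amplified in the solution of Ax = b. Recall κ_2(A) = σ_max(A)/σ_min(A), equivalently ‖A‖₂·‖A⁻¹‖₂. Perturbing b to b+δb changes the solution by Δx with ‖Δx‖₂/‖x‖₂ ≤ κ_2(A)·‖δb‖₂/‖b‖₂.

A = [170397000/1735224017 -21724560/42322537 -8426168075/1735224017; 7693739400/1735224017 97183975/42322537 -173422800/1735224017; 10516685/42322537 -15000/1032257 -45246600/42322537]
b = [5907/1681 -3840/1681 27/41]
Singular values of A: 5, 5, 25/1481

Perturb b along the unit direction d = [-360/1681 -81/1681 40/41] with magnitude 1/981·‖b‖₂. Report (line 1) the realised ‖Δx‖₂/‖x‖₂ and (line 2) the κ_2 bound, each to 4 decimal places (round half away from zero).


0.3019
0.3019

from the listed singular values, σ₁ = 5, σ_n = 25/1481
κ_2(A) = 5 / (25/1481) = 296.2000
worst-case relative error ≤ 296.2000 × 1/981 = 0.3019
solve Ax = b  →  x = [-0.3848 -0.2824 -0.7016]
‖b‖ = 4.2426, ‖x‖ = 0.8485
re-solving with b+δb shifts x by Δx of norm 0.2562
relative error = 0.3019
tightness: 0.3019 against a bound of 0.3019; the bound is attained (ratio 1)


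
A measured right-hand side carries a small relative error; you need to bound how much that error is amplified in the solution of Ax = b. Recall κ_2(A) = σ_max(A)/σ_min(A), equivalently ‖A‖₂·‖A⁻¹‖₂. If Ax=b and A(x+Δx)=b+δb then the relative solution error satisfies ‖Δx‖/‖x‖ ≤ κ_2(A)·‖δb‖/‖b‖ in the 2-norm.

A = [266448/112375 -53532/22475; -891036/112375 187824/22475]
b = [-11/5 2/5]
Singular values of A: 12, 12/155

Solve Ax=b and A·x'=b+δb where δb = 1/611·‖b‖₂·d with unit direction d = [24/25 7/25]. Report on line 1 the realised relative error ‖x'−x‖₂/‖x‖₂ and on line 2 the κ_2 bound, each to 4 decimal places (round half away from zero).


0.0018
0.2537

from the listed singular values, σ₁ = 12, σ_n = 12/155
κ = σ_max/σ_min = 12/(12/155) = 155.0000
bound on ‖Δx‖/‖x‖: κ·ε = 155.0000·1/611 = 0.2537
solve Ax = b  →  x = [-18.7644 -17.7557]
2-norm of b is 2.2361; of x, 25.8335
Δx = A⁻¹·δb where δb = 1/611·2.2361·d; ‖Δx‖ = 0.0473
realised ‖Δx‖/‖x‖ = 0.0018
realised/bound (from unrounded values) ≈ 0.0072


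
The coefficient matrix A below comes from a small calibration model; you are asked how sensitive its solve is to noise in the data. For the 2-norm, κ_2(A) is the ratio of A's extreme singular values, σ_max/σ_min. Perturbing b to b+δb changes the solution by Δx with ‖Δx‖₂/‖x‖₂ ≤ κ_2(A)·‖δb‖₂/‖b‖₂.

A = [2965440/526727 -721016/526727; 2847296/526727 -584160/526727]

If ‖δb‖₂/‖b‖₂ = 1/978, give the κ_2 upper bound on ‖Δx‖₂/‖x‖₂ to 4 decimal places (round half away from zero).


0.0566

M = AᵀA = [490151936/8046209 -110246400/8046209; -110246400/8046209 24973376/8046209]. tr(M)=12564032/196249, det(M)=262144/196249
solving λ² − 12564032/196249·λ + 262144/196249 = 0 gives λ = 64, 4096/196249
so κ_2 = √(64 / (4096/196249)) = 55.3750
perturbation bound = 55.3750·1/978 = 0.0566


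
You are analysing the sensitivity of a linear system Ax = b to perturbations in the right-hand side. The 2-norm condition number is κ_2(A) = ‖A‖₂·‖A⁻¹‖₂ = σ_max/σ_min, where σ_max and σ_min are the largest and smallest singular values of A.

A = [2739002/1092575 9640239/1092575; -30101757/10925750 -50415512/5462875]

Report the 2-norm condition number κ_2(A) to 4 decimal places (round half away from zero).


AᵀA = [1969475588689/141940562500 1687174308162/35485140625; 1687174308162/35485140625 5784874018609/35485140625]; tr = 40174354661/227104900, det = 312900721/227104900
eigenvalues of AᵀA: λ = (tr ± √(tr²−4·det))/2 = 17689/100, 17689/2271049
so κ_2 = √((17689/100) / (17689/2271049)) = 150.7000

150.7000


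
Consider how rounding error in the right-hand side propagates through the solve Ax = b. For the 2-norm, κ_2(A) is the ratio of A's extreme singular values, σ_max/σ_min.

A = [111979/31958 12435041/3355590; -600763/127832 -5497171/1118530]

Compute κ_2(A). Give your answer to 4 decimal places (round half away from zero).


370.2720

AᵀA = [561544925225/16341020224 3095468929795/85790356176; 3095468929795/85790356176 8532004914017/225199684962]; tr = 619102817209/8568834624, det = 1305015625/34275338496
λ_max, λ_min = (619102817209/8568834624 ± √383277115813048105549681/73424926813461221376)/2 = 289/4, 4515625/8568834624
κ = σ_max/σ_min = (17/2)/(2125/92568) = 370.2720


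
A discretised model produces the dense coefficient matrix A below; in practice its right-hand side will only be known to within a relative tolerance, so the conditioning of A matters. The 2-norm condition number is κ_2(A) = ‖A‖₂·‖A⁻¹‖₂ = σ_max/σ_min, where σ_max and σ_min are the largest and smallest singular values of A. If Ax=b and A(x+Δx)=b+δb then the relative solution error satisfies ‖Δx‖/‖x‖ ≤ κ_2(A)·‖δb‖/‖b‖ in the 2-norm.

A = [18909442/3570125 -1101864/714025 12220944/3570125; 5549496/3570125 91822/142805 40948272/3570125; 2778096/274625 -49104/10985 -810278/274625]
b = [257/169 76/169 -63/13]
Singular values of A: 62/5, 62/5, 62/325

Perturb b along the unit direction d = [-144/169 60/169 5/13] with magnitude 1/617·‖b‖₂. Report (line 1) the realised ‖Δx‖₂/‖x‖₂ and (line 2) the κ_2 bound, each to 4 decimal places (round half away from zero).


0.0028
0.1053

σ_max = 62/5, σ_min = 62/325
κ = σ_max/σ_min = (62/5)/(62/325) = 65.0000
bound on ‖Δx‖/‖x‖: κ·ε = 65.0000·1/617 = 0.1053
solve Ax = b  →  x = [5.5432 14.6402 -1.5328]
‖b‖ = 5.0990, ‖x‖ = 15.7293
with δb = [-0.0070 0.0029 0.0032], A·Δx = δb → ‖Δx‖ = 0.0433
relative error = 0.0028
so the bound overstates the realised error by a factor of ≈ 38.2512 (computed from the unrounded values)


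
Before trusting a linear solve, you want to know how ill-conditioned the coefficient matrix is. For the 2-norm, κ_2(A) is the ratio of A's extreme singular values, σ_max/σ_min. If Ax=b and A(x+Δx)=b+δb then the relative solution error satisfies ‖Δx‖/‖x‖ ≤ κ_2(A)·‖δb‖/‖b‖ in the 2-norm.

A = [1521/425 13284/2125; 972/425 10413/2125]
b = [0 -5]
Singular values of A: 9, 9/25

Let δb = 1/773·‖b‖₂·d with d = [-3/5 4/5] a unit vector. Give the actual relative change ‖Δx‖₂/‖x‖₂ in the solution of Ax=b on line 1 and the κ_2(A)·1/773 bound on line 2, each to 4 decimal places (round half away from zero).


σ_max = 9, σ_min = 9/25
κ = σ_max/σ_min = 9/(9/25) = 25.0000
worst-case relative error ≤ 25.0000 × 1/773 = 0.0323
solve Ax = b  →  x = [9.6471 -5.5229]
‖b‖₂ = 5.0000 and ‖x‖₂ = 11.1161
Δx = A⁻¹·δb where δb = 1/773·5.0000·d; ‖Δx‖ = 0.0180
relative error = 0.0016
realised/bound (from unrounded values) ≈ 0.0500

0.0016
0.0323
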